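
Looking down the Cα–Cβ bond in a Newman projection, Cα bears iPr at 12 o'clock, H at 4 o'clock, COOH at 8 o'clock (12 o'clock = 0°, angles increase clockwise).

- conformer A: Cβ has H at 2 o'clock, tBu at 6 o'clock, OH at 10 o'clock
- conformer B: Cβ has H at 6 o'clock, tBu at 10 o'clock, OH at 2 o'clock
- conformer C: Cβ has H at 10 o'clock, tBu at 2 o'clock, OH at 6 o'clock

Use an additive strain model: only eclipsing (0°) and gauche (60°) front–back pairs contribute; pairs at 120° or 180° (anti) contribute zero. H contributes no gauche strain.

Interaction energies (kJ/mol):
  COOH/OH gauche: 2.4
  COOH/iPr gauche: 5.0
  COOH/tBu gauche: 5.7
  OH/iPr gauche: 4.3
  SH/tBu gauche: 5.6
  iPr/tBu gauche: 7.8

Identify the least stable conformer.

A is staggered. iPr at 0° is gauche with OH at 300° (4.3); COOH at 240° is gauche with tBu at 180° (5.7); COOH at 240° is gauche with OH at 300° (2.4). Total 12.4 kJ/mol.
B is staggered. iPr at 0° is gauche with tBu at 300° (7.8); iPr at 0° is gauche with OH at 60° (4.3); COOH at 240° is gauche with tBu at 300° (5.7). Total 17.8 kJ/mol.
C is staggered. iPr at 0° is gauche with tBu at 60° (7.8); COOH at 240° is gauche with OH at 180° (2.4). Total 10.2 kJ/mol.
B has the highest total (17.8 kJ/mol).

B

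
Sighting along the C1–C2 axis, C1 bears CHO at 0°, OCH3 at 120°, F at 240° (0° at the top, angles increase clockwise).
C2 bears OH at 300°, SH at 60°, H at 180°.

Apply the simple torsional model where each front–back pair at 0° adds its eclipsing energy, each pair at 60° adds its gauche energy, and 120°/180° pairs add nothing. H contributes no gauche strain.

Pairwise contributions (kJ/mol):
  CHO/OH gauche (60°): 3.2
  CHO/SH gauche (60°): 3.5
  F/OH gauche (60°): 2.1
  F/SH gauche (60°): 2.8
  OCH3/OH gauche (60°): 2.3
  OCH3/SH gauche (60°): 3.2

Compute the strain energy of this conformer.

This conformer (staggered): CHO(0°)/OH(300°) gauche 3.2; CHO(0°)/SH(60°) gauche 3.5; OCH3(120°)/SH(60°) gauche 3.2; F(240°)/OH(300°) gauche 2.1 → 12.0 kJ/mol.

12.0 kJ/mol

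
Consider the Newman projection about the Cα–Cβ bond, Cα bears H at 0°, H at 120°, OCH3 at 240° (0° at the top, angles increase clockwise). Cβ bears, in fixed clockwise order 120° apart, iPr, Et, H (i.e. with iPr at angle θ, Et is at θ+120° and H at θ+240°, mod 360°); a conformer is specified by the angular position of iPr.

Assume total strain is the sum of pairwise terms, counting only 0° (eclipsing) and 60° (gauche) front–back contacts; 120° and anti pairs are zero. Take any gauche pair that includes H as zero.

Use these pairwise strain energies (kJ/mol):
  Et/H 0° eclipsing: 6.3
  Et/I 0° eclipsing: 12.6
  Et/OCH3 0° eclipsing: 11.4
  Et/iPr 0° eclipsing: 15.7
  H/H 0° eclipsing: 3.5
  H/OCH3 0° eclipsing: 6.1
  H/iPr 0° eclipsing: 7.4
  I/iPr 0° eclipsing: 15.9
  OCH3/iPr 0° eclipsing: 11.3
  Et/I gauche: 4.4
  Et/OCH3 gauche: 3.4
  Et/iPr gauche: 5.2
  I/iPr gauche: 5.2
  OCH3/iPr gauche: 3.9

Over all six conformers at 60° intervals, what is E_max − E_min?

18.9 kJ/mol

iPr at 0° (eclipsed): H(0°)/iPr(0°) eclipsed 7.4; H(120°)/Et(120°) eclipsed 6.3; OCH3(240°)/H(240°) eclipsed 6.1 → 19.8 kJ/mol.
iPr at 60° (staggered): OCH3(240°)/Et(180°) gauche 3.4 → 3.4 kJ/mol.
iPr at 120° (eclipsed): H(0°)/H(0°) eclipsed 3.5; H(120°)/iPr(120°) eclipsed 7.4; OCH3(240°)/Et(240°) eclipsed 11.4 → 22.3 kJ/mol.
iPr at 180° (staggered): OCH3(240°)/iPr(180°) gauche 3.9; OCH3(240°)/Et(300°) gauche 3.4 → 7.3 kJ/mol.
iPr at 240° (eclipsed): H(0°)/Et(0°) eclipsed 6.3; H(120°)/H(120°) eclipsed 3.5; OCH3(240°)/iPr(240°) eclipsed 11.3 → 21.1 kJ/mol.
iPr at 300° (staggered): OCH3(240°)/iPr(300°) gauche 3.9 → 3.9 kJ/mol.
Max at 120° (22.3 kJ/mol), min at 60° (3.4 kJ/mol); barrier = 18.9 kJ/mol.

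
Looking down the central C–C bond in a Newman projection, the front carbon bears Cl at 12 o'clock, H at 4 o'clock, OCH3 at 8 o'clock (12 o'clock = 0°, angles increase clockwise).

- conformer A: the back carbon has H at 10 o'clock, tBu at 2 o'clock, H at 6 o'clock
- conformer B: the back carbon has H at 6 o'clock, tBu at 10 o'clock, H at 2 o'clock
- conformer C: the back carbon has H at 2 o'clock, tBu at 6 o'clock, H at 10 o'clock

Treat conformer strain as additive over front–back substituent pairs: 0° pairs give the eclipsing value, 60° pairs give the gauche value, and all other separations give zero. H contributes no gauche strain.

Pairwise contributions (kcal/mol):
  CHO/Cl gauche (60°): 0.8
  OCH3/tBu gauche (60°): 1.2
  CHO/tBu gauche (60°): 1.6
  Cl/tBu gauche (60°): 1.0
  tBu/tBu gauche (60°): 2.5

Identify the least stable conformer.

A is staggered. Cl at 0° is gauche with tBu at 60° (1.0). Total 1.0 kcal/mol.
B is staggered. Cl at 0° is gauche with tBu at 300° (1.0); OCH3 at 240° is gauche with tBu at 300° (1.2). Total 2.2 kcal/mol.
C is staggered. OCH3 at 240° is gauche with tBu at 180° (1.2). Total 1.2 kcal/mol.
B has the highest total (2.2 kcal/mol).

B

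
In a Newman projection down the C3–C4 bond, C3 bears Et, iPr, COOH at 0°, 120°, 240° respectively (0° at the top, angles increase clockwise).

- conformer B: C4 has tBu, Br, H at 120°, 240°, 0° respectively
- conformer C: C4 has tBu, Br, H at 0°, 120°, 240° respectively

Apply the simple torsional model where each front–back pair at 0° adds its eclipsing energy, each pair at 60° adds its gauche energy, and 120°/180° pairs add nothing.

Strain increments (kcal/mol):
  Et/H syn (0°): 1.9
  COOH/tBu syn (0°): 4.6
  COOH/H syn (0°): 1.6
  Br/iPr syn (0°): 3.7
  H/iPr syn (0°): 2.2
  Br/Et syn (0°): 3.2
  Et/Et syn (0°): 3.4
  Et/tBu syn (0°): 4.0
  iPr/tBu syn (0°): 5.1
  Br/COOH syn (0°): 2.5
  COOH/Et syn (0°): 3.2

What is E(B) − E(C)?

+0.2 kcal/mol

B is eclipsed. Et at 0° is eclipsed with H at 0° (1.9); iPr at 120° is eclipsed with tBu at 120° (5.1); COOH at 240° is eclipsed with Br at 240° (2.5). Total 9.5 kcal/mol.
C is eclipsed. Et at 0° is eclipsed with tBu at 0° (4.0); iPr at 120° is eclipsed with Br at 120° (3.7); COOH at 240° is eclipsed with H at 240° (1.6). Total 9.3 kcal/mol.
E(B) − E(C) = 9.5 − 9.3 = +0.2 kcal/mol.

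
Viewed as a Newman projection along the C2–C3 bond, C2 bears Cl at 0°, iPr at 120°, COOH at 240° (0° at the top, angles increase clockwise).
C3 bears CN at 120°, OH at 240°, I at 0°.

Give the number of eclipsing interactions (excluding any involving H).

Non-H eclipsing pairs: Cl(0°)/I(0°); iPr(120°)/CN(120°); COOH(240°)/OH(240°) — 3 interactions.

3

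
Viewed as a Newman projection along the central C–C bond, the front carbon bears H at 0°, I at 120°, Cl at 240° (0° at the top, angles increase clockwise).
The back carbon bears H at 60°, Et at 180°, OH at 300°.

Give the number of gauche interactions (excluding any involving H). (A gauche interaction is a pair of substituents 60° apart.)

Non-H gauche pairs: I(120°)/Et(180°); Cl(240°)/Et(180°); Cl(240°)/OH(300°) — 3 interactions.

3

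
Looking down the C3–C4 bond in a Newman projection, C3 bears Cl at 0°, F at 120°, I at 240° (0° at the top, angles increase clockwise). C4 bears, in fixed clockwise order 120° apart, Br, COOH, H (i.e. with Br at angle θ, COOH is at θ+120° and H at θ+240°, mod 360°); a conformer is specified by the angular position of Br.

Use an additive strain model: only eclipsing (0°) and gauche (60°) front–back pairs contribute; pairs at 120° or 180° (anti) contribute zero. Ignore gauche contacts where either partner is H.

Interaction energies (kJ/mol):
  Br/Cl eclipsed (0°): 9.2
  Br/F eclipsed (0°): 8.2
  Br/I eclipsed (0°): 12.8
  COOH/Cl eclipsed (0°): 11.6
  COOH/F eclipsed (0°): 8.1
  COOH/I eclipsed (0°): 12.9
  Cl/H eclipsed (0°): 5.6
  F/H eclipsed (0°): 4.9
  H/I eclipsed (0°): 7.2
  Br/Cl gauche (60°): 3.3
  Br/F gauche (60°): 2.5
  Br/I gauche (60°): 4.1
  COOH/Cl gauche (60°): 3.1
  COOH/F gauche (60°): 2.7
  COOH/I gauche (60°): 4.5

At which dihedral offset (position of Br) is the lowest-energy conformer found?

Br at 0° (eclipsed): Cl(0°)/Br(0°) eclipsed 9.2; F(120°)/COOH(120°) eclipsed 8.1; I(240°)/H(240°) eclipsed 7.2 → 24.5 kJ/mol.
Br at 60° (staggered): Cl(0°)/Br(60°) gauche 3.3; F(120°)/Br(60°) gauche 2.5; F(120°)/COOH(180°) gauche 2.7; I(240°)/COOH(180°) gauche 4.5 → 13.0 kJ/mol.
Br at 120° (eclipsed): Cl(0°)/H(0°) eclipsed 5.6; F(120°)/Br(120°) eclipsed 8.2; I(240°)/COOH(240°) eclipsed 12.9 → 26.7 kJ/mol.
Br at 180° (staggered): Cl(0°)/COOH(300°) gauche 3.1; F(120°)/Br(180°) gauche 2.5; I(240°)/Br(180°) gauche 4.1; I(240°)/COOH(300°) gauche 4.5 → 14.2 kJ/mol.
Br at 240° (eclipsed): Cl(0°)/COOH(0°) eclipsed 11.6; F(120°)/H(120°) eclipsed 4.9; I(240°)/Br(240°) eclipsed 12.8 → 29.3 kJ/mol.
Br at 300° (staggered): Cl(0°)/Br(300°) gauche 3.3; Cl(0°)/COOH(60°) gauche 3.1; F(120°)/COOH(60°) gauche 2.7; I(240°)/Br(300°) gauche 4.1 → 13.2 kJ/mol.
The minimum (13.0 kJ/mol) occurs with Br at 60°.

60°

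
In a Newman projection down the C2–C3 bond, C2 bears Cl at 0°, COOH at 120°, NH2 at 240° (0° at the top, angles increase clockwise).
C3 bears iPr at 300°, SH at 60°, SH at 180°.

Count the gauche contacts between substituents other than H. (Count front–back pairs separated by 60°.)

Non-H gauche pairs: Cl(0°)/iPr(300°); Cl(0°)/SH(60°); COOH(120°)/SH(60°); COOH(120°)/SH(180°); NH2(240°)/iPr(300°); NH2(240°)/SH(180°) — 6 interactions.

6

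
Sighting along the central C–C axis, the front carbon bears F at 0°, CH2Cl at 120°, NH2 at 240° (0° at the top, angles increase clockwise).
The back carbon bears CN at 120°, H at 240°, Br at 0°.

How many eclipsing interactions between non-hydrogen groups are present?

2

Non-H eclipsing pairs: F(0°)/Br(0°); CH2Cl(120°)/CN(120°) — 2 interactions.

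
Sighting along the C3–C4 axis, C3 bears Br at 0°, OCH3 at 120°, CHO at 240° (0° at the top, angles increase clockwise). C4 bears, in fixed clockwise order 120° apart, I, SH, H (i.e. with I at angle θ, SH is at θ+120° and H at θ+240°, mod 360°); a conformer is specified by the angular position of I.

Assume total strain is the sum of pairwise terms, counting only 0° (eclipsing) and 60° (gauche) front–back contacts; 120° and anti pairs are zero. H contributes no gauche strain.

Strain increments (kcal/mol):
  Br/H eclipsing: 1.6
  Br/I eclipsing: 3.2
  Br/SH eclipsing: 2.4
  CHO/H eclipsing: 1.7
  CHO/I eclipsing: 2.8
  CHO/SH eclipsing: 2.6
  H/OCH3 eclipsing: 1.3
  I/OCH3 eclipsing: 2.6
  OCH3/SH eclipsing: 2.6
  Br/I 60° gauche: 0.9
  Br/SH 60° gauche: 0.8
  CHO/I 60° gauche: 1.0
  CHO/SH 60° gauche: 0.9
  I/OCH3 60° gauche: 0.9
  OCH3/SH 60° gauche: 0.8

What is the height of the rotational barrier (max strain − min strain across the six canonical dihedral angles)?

I at 0° (eclipsed): Br–I eclipsed, OCH3–SH eclipsed, CHO–H eclipsed; 3.2 + 2.6 + 1.7 = 7.5 kcal/mol.
I at 60° (staggered): Br–I gauche, OCH3–I gauche, OCH3–SH gauche, CHO–SH gauche; 0.9 + 0.9 + 0.8 + 0.9 = 3.5 kcal/mol.
I at 120° (eclipsed): Br–H eclipsed, OCH3–I eclipsed, CHO–SH eclipsed; 1.6 + 2.6 + 2.6 = 6.8 kcal/mol.
I at 180° (staggered): Br–SH gauche, OCH3–I gauche, CHO–I gauche, CHO–SH gauche; 0.8 + 0.9 + 1.0 + 0.9 = 3.6 kcal/mol.
I at 240° (eclipsed): Br–SH eclipsed, OCH3–H eclipsed, CHO–I eclipsed; 2.4 + 1.3 + 2.8 = 6.5 kcal/mol.
I at 300° (staggered): Br–I gauche, Br–SH gauche, OCH3–SH gauche, CHO–I gauche; 0.9 + 0.8 + 0.8 + 1.0 = 3.5 kcal/mol.
Max at 0° (7.5 kcal/mol), min at 60° (3.5 kcal/mol); barrier = 4.0 kcal/mol.

4.0 kcal/mol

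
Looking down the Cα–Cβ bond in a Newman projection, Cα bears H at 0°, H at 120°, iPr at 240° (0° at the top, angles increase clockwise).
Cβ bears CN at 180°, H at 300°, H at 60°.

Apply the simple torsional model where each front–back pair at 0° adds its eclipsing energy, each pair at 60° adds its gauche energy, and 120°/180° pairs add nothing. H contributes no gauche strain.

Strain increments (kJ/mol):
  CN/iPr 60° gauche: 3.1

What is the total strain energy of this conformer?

3.1 kJ/mol

This conformer (staggered): iPr–CN gauche; 3.1 = 3.1 kJ/mol.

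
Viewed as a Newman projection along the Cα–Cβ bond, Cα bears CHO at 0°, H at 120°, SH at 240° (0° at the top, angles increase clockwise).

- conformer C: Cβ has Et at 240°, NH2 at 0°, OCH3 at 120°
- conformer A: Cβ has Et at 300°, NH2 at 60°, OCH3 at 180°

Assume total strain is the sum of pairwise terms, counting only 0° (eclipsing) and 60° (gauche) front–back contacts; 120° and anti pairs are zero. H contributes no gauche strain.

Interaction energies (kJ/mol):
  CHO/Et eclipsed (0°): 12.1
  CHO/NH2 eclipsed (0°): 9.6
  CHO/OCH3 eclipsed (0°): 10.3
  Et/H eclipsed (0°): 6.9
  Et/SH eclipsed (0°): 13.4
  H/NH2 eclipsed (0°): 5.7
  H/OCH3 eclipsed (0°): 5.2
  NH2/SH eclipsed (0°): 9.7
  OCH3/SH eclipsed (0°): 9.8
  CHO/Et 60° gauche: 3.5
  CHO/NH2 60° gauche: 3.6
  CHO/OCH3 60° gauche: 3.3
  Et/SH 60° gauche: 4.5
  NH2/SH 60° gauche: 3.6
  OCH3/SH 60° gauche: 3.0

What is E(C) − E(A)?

+13.6 kJ/mol

C (eclipsed): CHO(0°)/NH2(0°) eclipsed 9.6; H(120°)/OCH3(120°) eclipsed 5.2; SH(240°)/Et(240°) eclipsed 13.4 → 28.2 kJ/mol.
A (staggered): CHO(0°)/Et(300°) gauche 3.5; CHO(0°)/NH2(60°) gauche 3.6; SH(240°)/Et(300°) gauche 4.5; SH(240°)/OCH3(180°) gauche 3.0 → 14.6 kJ/mol.
E(C) − E(A) = 28.2 − 14.6 = +13.6 kJ/mol.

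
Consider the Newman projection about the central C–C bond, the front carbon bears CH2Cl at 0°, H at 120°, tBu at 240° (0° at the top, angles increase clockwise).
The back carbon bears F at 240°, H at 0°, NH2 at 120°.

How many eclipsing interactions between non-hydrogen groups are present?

1

Non-H eclipsing pairs: tBu(240°)/F(240°) — 1 interaction.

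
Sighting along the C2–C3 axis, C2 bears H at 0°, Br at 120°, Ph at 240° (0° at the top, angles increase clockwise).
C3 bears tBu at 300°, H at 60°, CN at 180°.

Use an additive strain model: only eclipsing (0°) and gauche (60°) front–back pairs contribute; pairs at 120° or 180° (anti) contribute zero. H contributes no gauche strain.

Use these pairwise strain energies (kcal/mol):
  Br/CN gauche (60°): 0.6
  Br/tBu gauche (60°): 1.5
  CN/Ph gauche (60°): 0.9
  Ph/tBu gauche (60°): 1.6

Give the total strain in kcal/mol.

3.1 kcal/mol

This conformer (staggered): Br(120°)/CN(180°) gauche 0.6; Ph(240°)/tBu(300°) gauche 1.6; Ph(240°)/CN(180°) gauche 0.9 → 3.1 kcal/mol.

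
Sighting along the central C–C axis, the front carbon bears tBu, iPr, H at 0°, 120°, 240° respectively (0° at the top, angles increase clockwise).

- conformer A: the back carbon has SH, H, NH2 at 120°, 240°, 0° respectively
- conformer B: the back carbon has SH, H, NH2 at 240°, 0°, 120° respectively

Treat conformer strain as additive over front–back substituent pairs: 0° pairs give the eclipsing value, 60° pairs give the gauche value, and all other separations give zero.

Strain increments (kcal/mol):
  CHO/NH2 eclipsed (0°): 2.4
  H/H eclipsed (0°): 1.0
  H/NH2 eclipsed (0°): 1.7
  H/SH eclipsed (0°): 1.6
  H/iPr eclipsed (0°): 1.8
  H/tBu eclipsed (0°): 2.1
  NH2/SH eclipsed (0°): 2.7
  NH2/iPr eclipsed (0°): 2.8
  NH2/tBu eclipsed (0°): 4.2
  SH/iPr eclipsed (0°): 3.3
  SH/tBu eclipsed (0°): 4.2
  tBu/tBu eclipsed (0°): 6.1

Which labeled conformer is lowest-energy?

A (eclipsed): tBu(0°)/NH2(0°) eclipsed 4.2; iPr(120°)/SH(120°) eclipsed 3.3; H(240°)/H(240°) eclipsed 1.0 → 8.5 kcal/mol.
B (eclipsed): tBu(0°)/H(0°) eclipsed 2.1; iPr(120°)/NH2(120°) eclipsed 2.8; H(240°)/SH(240°) eclipsed 1.6 → 6.5 kcal/mol.
B has the lowest total (6.5 kcal/mol).

B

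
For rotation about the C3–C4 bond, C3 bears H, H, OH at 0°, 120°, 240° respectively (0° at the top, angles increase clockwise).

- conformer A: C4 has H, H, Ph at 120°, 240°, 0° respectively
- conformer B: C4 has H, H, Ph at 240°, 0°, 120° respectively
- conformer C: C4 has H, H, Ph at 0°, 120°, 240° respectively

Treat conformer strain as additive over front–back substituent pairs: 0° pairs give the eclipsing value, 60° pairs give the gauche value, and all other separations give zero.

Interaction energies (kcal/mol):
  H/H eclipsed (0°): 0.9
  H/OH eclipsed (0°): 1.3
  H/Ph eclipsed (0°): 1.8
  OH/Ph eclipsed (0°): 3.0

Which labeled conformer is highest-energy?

C

A is eclipsed. H at 0° is eclipsed with Ph at 0° (1.8); H at 120° is eclipsed with H at 120° (0.9); OH at 240° is eclipsed with H at 240° (1.3). Total 4.0 kcal/mol.
B is eclipsed. H at 0° is eclipsed with H at 0° (0.9); H at 120° is eclipsed with Ph at 120° (1.8); OH at 240° is eclipsed with H at 240° (1.3). Total 4.0 kcal/mol.
C is eclipsed. H at 0° is eclipsed with H at 0° (0.9); H at 120° is eclipsed with H at 120° (0.9); OH at 240° is eclipsed with Ph at 240° (3.0). Total 4.8 kcal/mol.
C has the highest total (4.8 kcal/mol).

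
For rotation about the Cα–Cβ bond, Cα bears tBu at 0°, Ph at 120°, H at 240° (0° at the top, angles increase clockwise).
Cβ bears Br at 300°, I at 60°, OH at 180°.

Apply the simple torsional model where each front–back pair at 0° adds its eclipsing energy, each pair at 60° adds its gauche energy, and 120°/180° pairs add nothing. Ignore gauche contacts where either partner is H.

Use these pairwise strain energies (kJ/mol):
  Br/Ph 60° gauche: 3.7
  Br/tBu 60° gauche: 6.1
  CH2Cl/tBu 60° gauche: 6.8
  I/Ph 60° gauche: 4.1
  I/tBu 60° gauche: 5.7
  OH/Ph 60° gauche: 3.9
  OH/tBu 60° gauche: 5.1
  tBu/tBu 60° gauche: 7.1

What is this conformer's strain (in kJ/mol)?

This conformer (staggered): tBu–Br gauche, tBu–I gauche, Ph–I gauche, Ph–OH gauche; 6.1 + 5.7 + 4.1 + 3.9 = 19.8 kJ/mol.

19.8 kJ/mol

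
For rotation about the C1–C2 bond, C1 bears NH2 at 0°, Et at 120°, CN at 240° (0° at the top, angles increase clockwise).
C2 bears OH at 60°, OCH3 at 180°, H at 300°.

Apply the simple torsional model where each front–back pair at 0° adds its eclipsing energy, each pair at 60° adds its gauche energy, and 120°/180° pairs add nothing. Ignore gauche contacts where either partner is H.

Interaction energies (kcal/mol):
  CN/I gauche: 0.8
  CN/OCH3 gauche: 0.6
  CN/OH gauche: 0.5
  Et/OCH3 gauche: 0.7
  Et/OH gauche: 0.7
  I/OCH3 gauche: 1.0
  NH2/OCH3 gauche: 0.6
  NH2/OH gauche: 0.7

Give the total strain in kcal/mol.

This conformer (staggered): NH2(0°)/OH(60°) gauche 0.7; Et(120°)/OH(60°) gauche 0.7; Et(120°)/OCH3(180°) gauche 0.7; CN(240°)/OCH3(180°) gauche 0.6 → 2.7 kcal/mol.

2.7 kcal/mol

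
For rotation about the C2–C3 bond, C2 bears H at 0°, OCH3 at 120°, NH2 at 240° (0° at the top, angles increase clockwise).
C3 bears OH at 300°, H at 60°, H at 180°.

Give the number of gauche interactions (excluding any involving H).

1

Non-H gauche pairs: NH2(240°)/OH(300°) — 1 interaction.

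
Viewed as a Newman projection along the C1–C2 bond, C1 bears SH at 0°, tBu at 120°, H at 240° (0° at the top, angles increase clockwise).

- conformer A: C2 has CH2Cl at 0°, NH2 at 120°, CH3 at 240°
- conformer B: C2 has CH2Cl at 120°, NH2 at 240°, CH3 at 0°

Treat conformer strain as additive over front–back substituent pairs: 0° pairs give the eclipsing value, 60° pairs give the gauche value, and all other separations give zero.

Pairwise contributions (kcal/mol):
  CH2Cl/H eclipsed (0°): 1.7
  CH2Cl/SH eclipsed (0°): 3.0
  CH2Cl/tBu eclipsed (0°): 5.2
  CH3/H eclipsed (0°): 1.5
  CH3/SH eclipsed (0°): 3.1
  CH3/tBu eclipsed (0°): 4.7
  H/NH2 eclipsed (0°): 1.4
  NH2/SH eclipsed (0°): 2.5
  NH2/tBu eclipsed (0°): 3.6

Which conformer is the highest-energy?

B

A (eclipsed): SH(0°)/CH2Cl(0°) eclipsed 3.0; tBu(120°)/NH2(120°) eclipsed 3.6; H(240°)/CH3(240°) eclipsed 1.5 → 8.1 kcal/mol.
B (eclipsed): SH(0°)/CH3(0°) eclipsed 3.1; tBu(120°)/CH2Cl(120°) eclipsed 5.2; H(240°)/NH2(240°) eclipsed 1.4 → 9.7 kcal/mol.
B has the highest total (9.7 kcal/mol).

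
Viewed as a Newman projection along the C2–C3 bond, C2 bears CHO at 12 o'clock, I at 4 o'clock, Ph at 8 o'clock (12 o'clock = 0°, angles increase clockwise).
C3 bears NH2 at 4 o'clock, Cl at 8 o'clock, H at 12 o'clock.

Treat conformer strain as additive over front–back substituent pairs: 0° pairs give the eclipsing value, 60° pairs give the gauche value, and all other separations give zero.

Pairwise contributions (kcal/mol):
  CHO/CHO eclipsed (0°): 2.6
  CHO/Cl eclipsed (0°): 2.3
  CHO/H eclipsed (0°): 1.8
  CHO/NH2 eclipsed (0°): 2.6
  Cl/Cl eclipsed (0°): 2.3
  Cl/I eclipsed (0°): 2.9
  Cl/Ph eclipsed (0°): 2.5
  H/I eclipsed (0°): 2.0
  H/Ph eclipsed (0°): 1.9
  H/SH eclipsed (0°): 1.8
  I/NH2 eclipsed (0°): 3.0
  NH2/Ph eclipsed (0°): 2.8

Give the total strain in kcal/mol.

7.3 kcal/mol

This conformer (eclipsed): CHO(0°)/H(0°) eclipsed 1.8; I(120°)/NH2(120°) eclipsed 3.0; Ph(240°)/Cl(240°) eclipsed 2.5 → 7.3 kcal/mol.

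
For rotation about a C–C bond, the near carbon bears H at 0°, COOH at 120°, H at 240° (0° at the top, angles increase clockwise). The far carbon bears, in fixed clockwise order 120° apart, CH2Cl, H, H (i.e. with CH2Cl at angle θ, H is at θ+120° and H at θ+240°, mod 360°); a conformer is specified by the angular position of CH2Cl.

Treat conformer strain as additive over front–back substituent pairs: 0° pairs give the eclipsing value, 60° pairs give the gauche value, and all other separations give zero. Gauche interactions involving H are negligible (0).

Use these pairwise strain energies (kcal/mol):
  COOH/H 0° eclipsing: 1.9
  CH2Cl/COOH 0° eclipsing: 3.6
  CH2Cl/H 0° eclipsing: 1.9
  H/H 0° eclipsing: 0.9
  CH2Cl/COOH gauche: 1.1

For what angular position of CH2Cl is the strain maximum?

CH2Cl at 0° (eclipsed): H(0°)/CH2Cl(0°) eclipsed 1.9; COOH(120°)/H(120°) eclipsed 1.9; H(240°)/H(240°) eclipsed 0.9 → 4.7 kcal/mol.
CH2Cl at 60° (staggered): COOH(120°)/CH2Cl(60°) gauche 1.1 → 1.1 kcal/mol.
CH2Cl at 120° (eclipsed): H(0°)/H(0°) eclipsed 0.9; COOH(120°)/CH2Cl(120°) eclipsed 3.6; H(240°)/H(240°) eclipsed 0.9 → 5.4 kcal/mol.
CH2Cl at 180° (staggered): COOH(120°)/CH2Cl(180°) gauche 1.1 → 1.1 kcal/mol.
CH2Cl at 240° (eclipsed): H(0°)/H(0°) eclipsed 0.9; COOH(120°)/H(120°) eclipsed 1.9; H(240°)/CH2Cl(240°) eclipsed 1.9 → 4.7 kcal/mol.
CH2Cl at 300° (staggered): no non-H gauche contacts → 0.0 kcal/mol.
The maximum (5.4 kcal/mol) occurs with CH2Cl at 120°.

120°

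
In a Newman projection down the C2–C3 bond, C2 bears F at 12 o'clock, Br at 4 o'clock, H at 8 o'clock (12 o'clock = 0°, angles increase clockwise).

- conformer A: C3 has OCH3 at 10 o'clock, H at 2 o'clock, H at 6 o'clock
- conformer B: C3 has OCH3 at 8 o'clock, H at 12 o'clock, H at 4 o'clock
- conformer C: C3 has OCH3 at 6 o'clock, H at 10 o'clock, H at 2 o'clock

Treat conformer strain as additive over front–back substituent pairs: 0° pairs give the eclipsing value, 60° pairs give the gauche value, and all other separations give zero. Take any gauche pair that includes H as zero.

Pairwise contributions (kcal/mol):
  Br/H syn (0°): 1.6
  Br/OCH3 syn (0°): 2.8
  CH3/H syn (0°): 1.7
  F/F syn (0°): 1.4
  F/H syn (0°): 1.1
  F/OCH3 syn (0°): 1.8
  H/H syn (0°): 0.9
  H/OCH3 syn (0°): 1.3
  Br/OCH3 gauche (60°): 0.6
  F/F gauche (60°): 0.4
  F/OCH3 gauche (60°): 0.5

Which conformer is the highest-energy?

A (staggered): F–OCH3 gauche; 0.5 = 0.5 kcal/mol.
B (eclipsed): F–H eclipsed, Br–H eclipsed, H–OCH3 eclipsed; 1.1 + 1.6 + 1.3 = 4.0 kcal/mol.
C (staggered): Br–OCH3 gauche; 0.6 = 0.6 kcal/mol.
B has the highest total (4.0 kcal/mol).

B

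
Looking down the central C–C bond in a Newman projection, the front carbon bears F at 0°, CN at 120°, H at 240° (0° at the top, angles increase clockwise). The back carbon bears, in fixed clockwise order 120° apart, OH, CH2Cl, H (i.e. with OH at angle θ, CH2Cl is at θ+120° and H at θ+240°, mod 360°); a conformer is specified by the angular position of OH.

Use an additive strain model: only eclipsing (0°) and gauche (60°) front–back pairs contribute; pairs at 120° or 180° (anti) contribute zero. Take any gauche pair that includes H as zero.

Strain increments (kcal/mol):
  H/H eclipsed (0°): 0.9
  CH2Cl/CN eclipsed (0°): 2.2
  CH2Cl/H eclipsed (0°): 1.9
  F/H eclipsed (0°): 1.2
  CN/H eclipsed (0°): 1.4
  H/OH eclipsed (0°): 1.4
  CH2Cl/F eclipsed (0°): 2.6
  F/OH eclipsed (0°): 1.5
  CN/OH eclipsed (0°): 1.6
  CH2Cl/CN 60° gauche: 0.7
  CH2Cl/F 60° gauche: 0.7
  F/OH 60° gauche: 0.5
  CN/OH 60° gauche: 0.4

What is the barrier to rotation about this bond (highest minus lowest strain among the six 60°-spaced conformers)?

4.3 kcal/mol

OH at 0° is eclipsed. F at 0° is eclipsed with OH at 0° (1.5); CN at 120° is eclipsed with CH2Cl at 120° (2.2); H at 240° is eclipsed with H at 240° (0.9). Total 4.6 kcal/mol.
OH at 60° is staggered. F at 0° is gauche with OH at 60° (0.5); CN at 120° is gauche with OH at 60° (0.4); CN at 120° is gauche with CH2Cl at 180° (0.7). Total 1.6 kcal/mol.
OH at 120° is eclipsed. F at 0° is eclipsed with H at 0° (1.2); CN at 120° is eclipsed with OH at 120° (1.6); H at 240° is eclipsed with CH2Cl at 240° (1.9). Total 4.7 kcal/mol.
OH at 180° is staggered. F at 0° is gauche with CH2Cl at 300° (0.7); CN at 120° is gauche with OH at 180° (0.4). Total 1.1 kcal/mol.
OH at 240° is eclipsed. F at 0° is eclipsed with CH2Cl at 0° (2.6); CN at 120° is eclipsed with H at 120° (1.4); H at 240° is eclipsed with OH at 240° (1.4). Total 5.4 kcal/mol.
OH at 300° is staggered. F at 0° is gauche with OH at 300° (0.5); F at 0° is gauche with CH2Cl at 60° (0.7); CN at 120° is gauche with CH2Cl at 60° (0.7). Total 1.9 kcal/mol.
Max at 240° (5.4 kcal/mol), min at 180° (1.1 kcal/mol); barrier = 4.3 kcal/mol.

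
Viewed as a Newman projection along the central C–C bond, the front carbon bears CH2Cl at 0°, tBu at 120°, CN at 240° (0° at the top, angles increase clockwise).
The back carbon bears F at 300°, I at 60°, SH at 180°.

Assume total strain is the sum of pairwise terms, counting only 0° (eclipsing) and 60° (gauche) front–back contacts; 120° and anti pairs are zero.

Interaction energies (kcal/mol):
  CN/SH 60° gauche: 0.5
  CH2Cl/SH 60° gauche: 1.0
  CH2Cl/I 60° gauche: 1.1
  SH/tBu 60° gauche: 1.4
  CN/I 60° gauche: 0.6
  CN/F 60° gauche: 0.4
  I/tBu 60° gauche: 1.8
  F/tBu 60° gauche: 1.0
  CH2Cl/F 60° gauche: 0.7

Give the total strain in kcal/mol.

This conformer (staggered): CH2Cl(0°)/F(300°) gauche 0.7; CH2Cl(0°)/I(60°) gauche 1.1; tBu(120°)/I(60°) gauche 1.8; tBu(120°)/SH(180°) gauche 1.4; CN(240°)/F(300°) gauche 0.4; CN(240°)/SH(180°) gauche 0.5 → 5.9 kcal/mol.

5.9 kcal/mol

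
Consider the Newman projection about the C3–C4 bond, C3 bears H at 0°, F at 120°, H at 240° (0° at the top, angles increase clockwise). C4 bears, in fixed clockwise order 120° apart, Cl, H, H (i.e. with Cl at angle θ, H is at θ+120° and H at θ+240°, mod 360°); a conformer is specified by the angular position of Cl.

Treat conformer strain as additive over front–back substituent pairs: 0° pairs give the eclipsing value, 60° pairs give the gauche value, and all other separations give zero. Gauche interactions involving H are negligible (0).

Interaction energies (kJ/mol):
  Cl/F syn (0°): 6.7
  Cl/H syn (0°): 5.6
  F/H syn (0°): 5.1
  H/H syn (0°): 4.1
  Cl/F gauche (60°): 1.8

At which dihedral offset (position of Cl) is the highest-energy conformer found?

120°

Cl at 0° (eclipsed): H(0°)/Cl(0°) eclipsed 5.6; F(120°)/H(120°) eclipsed 5.1; H(240°)/H(240°) eclipsed 4.1 → 14.8 kJ/mol.
Cl at 60° (staggered): F(120°)/Cl(60°) gauche 1.8 → 1.8 kJ/mol.
Cl at 120° (eclipsed): H(0°)/H(0°) eclipsed 4.1; F(120°)/Cl(120°) eclipsed 6.7; H(240°)/H(240°) eclipsed 4.1 → 14.9 kJ/mol.
Cl at 180° (staggered): F(120°)/Cl(180°) gauche 1.8 → 1.8 kJ/mol.
Cl at 240° (eclipsed): H(0°)/H(0°) eclipsed 4.1; F(120°)/H(120°) eclipsed 5.1; H(240°)/Cl(240°) eclipsed 5.6 → 14.8 kJ/mol.
Cl at 300° (staggered): no non-H gauche contacts → 0.0 kJ/mol.
The maximum (14.9 kJ/mol) occurs with Cl at 120°.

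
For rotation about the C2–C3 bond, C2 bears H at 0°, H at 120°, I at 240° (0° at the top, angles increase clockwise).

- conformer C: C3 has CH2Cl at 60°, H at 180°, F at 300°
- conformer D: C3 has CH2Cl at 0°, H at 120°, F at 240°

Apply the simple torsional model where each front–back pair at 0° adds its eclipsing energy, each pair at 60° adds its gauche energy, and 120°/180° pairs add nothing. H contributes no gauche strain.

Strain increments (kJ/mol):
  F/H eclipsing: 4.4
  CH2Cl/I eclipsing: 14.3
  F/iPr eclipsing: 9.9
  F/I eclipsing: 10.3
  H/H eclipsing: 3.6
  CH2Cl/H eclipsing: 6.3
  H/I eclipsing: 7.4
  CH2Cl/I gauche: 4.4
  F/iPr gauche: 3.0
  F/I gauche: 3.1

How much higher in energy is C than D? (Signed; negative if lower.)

C (staggered): I–F gauche; 3.1 = 3.1 kJ/mol.
D (eclipsed): H–CH2Cl eclipsed, H–H eclipsed, I–F eclipsed; 6.3 + 3.6 + 10.3 = 20.2 kJ/mol.
E(C) − E(D) = 3.1 − 20.2 = -17.1 kJ/mol.

-17.1 kJ/mol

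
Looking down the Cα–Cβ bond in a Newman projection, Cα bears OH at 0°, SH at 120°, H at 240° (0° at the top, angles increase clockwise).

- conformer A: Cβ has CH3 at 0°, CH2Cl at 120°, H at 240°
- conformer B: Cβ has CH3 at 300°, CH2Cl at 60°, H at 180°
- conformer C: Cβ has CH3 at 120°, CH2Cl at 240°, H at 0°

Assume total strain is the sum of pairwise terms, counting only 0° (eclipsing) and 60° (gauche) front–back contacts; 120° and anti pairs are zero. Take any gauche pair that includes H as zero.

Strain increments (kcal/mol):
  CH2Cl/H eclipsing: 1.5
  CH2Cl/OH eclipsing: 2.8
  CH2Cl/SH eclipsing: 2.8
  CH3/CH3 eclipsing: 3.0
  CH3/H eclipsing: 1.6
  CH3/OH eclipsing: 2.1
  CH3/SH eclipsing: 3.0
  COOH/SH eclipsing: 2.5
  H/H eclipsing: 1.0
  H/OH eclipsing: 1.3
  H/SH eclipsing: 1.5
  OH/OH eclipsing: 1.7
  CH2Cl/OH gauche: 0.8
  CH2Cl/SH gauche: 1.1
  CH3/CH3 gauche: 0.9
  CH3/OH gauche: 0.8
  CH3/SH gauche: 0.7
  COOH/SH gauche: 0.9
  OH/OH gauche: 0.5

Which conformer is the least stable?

A

A (eclipsed): OH–CH3 eclipsed, SH–CH2Cl eclipsed, H–H eclipsed; 2.1 + 2.8 + 1.0 = 5.9 kcal/mol.
B (staggered): OH–CH3 gauche, OH–CH2Cl gauche, SH–CH2Cl gauche; 0.8 + 0.8 + 1.1 = 2.7 kcal/mol.
C (eclipsed): OH–H eclipsed, SH–CH3 eclipsed, H–CH2Cl eclipsed; 1.3 + 3.0 + 1.5 = 5.8 kcal/mol.
A has the highest total (5.9 kcal/mol).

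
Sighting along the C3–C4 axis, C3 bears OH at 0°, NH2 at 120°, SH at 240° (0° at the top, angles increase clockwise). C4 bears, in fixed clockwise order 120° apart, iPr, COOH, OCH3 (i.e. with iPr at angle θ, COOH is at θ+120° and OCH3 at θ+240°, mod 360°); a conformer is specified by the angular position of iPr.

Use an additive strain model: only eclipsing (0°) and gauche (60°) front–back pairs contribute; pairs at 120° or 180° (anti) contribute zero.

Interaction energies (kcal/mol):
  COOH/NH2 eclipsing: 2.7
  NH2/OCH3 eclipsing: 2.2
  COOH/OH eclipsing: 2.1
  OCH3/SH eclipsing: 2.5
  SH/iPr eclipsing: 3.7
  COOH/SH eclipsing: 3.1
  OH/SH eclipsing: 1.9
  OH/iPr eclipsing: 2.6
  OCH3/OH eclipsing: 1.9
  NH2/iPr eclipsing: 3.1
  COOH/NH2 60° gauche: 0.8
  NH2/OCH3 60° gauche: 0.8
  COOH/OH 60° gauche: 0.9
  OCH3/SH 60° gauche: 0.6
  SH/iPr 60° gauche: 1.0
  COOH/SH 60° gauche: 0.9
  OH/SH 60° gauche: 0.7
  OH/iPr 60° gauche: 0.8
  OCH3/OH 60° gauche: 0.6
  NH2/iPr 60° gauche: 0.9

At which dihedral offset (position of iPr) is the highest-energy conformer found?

iPr at 0° is eclipsed. OH at 0° is eclipsed with iPr at 0° (2.6); NH2 at 120° is eclipsed with COOH at 120° (2.7); SH at 240° is eclipsed with OCH3 at 240° (2.5). Total 7.8 kcal/mol.
iPr at 60° is staggered. OH at 0° is gauche with iPr at 60° (0.8); OH at 0° is gauche with OCH3 at 300° (0.6); NH2 at 120° is gauche with iPr at 60° (0.9); NH2 at 120° is gauche with COOH at 180° (0.8); SH at 240° is gauche with COOH at 180° (0.9); SH at 240° is gauche with OCH3 at 300° (0.6). Total 4.6 kcal/mol.
iPr at 120° is eclipsed. OH at 0° is eclipsed with OCH3 at 0° (1.9); NH2 at 120° is eclipsed with iPr at 120° (3.1); SH at 240° is eclipsed with COOH at 240° (3.1). Total 8.1 kcal/mol.
iPr at 180° is staggered. OH at 0° is gauche with COOH at 300° (0.9); OH at 0° is gauche with OCH3 at 60° (0.6); NH2 at 120° is gauche with iPr at 180° (0.9); NH2 at 120° is gauche with OCH3 at 60° (0.8); SH at 240° is gauche with iPr at 180° (1.0); SH at 240° is gauche with COOH at 300° (0.9). Total 5.1 kcal/mol.
iPr at 240° is eclipsed. OH at 0° is eclipsed with COOH at 0° (2.1); NH2 at 120° is eclipsed with OCH3 at 120° (2.2); SH at 240° is eclipsed with iPr at 240° (3.7). Total 8.0 kcal/mol.
iPr at 300° is staggered. OH at 0° is gauche with iPr at 300° (0.8); OH at 0° is gauche with COOH at 60° (0.9); NH2 at 120° is gauche with COOH at 60° (0.8); NH2 at 120° is gauche with OCH3 at 180° (0.8); SH at 240° is gauche with iPr at 300° (1.0); SH at 240° is gauche with OCH3 at 180° (0.6). Total 4.9 kcal/mol.
The maximum (8.1 kcal/mol) occurs with iPr at 120°.

120°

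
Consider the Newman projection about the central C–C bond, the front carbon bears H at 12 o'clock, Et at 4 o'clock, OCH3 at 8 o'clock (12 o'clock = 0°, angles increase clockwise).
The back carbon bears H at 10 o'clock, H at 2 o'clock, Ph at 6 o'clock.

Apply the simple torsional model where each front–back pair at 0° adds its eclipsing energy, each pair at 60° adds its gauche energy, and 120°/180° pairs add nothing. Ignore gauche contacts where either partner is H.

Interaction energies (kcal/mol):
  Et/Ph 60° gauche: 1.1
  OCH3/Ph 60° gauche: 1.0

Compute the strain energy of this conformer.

2.1 kcal/mol

This conformer (staggered): Et(120°)/Ph(180°) gauche 1.1; OCH3(240°)/Ph(180°) gauche 1.0 → 2.1 kcal/mol.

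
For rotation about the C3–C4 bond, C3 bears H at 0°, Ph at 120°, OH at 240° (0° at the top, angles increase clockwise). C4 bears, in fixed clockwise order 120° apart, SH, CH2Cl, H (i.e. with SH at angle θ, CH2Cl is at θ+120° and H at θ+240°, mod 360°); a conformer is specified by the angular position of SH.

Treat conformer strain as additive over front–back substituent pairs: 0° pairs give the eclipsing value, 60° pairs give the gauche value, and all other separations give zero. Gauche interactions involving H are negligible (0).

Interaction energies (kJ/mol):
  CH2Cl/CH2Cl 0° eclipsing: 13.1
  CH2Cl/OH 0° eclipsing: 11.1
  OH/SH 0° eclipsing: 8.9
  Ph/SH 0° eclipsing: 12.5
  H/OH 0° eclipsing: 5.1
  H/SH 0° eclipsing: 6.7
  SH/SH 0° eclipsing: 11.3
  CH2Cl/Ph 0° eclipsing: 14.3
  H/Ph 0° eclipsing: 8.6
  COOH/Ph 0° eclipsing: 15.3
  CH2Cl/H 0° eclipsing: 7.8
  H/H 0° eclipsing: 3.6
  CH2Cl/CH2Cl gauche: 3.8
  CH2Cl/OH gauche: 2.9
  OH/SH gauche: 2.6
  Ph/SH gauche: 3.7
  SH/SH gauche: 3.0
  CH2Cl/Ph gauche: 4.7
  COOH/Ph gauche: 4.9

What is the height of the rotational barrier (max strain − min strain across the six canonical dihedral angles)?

SH at 0° (eclipsed): H(0°)/SH(0°) eclipsed 6.7; Ph(120°)/CH2Cl(120°) eclipsed 14.3; OH(240°)/H(240°) eclipsed 5.1 → 26.1 kJ/mol.
SH at 60° (staggered): Ph(120°)/SH(60°) gauche 3.7; Ph(120°)/CH2Cl(180°) gauche 4.7; OH(240°)/CH2Cl(180°) gauche 2.9 → 11.3 kJ/mol.
SH at 120° (eclipsed): H(0°)/H(0°) eclipsed 3.6; Ph(120°)/SH(120°) eclipsed 12.5; OH(240°)/CH2Cl(240°) eclipsed 11.1 → 27.2 kJ/mol.
SH at 180° (staggered): Ph(120°)/SH(180°) gauche 3.7; OH(240°)/SH(180°) gauche 2.6; OH(240°)/CH2Cl(300°) gauche 2.9 → 9.2 kJ/mol.
SH at 240° (eclipsed): H(0°)/CH2Cl(0°) eclipsed 7.8; Ph(120°)/H(120°) eclipsed 8.6; OH(240°)/SH(240°) eclipsed 8.9 → 25.3 kJ/mol.
SH at 300° (staggered): Ph(120°)/CH2Cl(60°) gauche 4.7; OH(240°)/SH(300°) gauche 2.6 → 7.3 kJ/mol.
Max at 120° (27.2 kJ/mol), min at 300° (7.3 kJ/mol); barrier = 19.9 kJ/mol.

19.9 kJ/mol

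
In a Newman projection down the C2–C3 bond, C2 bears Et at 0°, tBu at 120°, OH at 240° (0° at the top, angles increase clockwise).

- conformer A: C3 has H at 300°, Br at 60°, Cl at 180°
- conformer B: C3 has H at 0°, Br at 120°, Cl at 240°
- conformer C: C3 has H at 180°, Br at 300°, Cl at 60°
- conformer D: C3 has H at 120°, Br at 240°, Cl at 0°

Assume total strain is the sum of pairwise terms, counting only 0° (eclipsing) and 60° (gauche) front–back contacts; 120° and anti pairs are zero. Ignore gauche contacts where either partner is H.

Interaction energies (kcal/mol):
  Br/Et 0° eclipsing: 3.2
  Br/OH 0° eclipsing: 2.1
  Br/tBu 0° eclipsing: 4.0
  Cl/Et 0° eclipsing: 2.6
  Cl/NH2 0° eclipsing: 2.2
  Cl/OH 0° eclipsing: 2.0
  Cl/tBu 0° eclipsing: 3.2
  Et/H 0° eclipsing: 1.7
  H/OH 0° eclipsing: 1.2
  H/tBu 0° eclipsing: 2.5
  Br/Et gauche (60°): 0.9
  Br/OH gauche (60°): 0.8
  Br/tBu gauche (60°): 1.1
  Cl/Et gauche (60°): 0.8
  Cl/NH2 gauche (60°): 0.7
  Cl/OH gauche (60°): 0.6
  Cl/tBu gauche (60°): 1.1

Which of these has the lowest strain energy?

A (staggered): Et(0°)/Br(60°) gauche 0.9; tBu(120°)/Br(60°) gauche 1.1; tBu(120°)/Cl(180°) gauche 1.1; OH(240°)/Cl(180°) gauche 0.6 → 3.7 kcal/mol.
B (eclipsed): Et(0°)/H(0°) eclipsed 1.7; tBu(120°)/Br(120°) eclipsed 4.0; OH(240°)/Cl(240°) eclipsed 2.0 → 7.7 kcal/mol.
C (staggered): Et(0°)/Br(300°) gauche 0.9; Et(0°)/Cl(60°) gauche 0.8; tBu(120°)/Cl(60°) gauche 1.1; OH(240°)/Br(300°) gauche 0.8 → 3.6 kcal/mol.
D (eclipsed): Et(0°)/Cl(0°) eclipsed 2.6; tBu(120°)/H(120°) eclipsed 2.5; OH(240°)/Br(240°) eclipsed 2.1 → 7.2 kcal/mol.
C has the lowest total (3.6 kcal/mol).

C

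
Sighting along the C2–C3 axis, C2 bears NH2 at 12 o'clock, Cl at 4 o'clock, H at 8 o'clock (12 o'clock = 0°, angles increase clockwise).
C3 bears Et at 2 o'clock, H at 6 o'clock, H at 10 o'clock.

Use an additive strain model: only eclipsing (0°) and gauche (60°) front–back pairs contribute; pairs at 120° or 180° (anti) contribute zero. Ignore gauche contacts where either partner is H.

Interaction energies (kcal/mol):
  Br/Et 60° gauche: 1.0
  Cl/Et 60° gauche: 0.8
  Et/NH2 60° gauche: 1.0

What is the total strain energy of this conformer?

1.8 kcal/mol

This conformer (staggered): NH2–Et gauche, Cl–Et gauche; 1.0 + 0.8 = 1.8 kcal/mol.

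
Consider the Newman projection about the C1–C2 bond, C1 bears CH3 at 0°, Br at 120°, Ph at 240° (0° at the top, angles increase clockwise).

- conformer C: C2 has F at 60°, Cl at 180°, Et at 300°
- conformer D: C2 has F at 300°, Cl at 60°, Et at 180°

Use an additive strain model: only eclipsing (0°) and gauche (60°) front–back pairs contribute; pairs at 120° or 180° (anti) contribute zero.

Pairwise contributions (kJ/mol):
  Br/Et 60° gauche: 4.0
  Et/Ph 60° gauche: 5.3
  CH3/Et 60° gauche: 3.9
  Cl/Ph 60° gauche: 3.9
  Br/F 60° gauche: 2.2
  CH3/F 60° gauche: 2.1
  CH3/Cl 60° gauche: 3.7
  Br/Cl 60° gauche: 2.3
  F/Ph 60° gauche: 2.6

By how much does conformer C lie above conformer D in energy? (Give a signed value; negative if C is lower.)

C (staggered): CH3(0°)/F(60°) gauche 2.1; CH3(0°)/Et(300°) gauche 3.9; Br(120°)/F(60°) gauche 2.2; Br(120°)/Cl(180°) gauche 2.3; Ph(240°)/Cl(180°) gauche 3.9; Ph(240°)/Et(300°) gauche 5.3 → 19.7 kJ/mol.
D (staggered): CH3(0°)/F(300°) gauche 2.1; CH3(0°)/Cl(60°) gauche 3.7; Br(120°)/Cl(60°) gauche 2.3; Br(120°)/Et(180°) gauche 4.0; Ph(240°)/F(300°) gauche 2.6; Ph(240°)/Et(180°) gauche 5.3 → 20.0 kJ/mol.
E(C) − E(D) = 19.7 − 20.0 = -0.3 kJ/mol.

-0.3 kJ/mol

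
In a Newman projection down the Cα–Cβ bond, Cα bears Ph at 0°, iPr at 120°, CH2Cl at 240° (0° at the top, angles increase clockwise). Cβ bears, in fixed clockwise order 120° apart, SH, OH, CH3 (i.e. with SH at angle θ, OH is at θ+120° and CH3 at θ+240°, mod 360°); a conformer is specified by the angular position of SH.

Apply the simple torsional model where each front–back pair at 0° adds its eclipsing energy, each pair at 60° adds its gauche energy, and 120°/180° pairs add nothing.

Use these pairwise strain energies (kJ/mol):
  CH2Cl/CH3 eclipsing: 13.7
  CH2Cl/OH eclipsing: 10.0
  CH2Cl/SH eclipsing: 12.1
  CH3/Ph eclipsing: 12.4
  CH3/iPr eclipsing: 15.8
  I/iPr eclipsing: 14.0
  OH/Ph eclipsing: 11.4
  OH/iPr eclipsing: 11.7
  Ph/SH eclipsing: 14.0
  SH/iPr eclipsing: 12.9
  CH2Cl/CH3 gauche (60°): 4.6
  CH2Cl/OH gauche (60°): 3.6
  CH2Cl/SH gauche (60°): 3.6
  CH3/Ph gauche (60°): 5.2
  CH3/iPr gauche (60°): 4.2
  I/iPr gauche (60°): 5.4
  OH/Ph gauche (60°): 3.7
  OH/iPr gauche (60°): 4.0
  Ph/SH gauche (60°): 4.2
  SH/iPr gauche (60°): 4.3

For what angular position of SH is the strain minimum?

SH at 0° (eclipsed): Ph(0°)/SH(0°) eclipsed 14.0; iPr(120°)/OH(120°) eclipsed 11.7; CH2Cl(240°)/CH3(240°) eclipsed 13.7 → 39.4 kJ/mol.
SH at 60° (staggered): Ph(0°)/SH(60°) gauche 4.2; Ph(0°)/CH3(300°) gauche 5.2; iPr(120°)/SH(60°) gauche 4.3; iPr(120°)/OH(180°) gauche 4.0; CH2Cl(240°)/OH(180°) gauche 3.6; CH2Cl(240°)/CH3(300°) gauche 4.6 → 25.9 kJ/mol.
SH at 120° (eclipsed): Ph(0°)/CH3(0°) eclipsed 12.4; iPr(120°)/SH(120°) eclipsed 12.9; CH2Cl(240°)/OH(240°) eclipsed 10.0 → 35.3 kJ/mol.
SH at 180° (staggered): Ph(0°)/OH(300°) gauche 3.7; Ph(0°)/CH3(60°) gauche 5.2; iPr(120°)/SH(180°) gauche 4.3; iPr(120°)/CH3(60°) gauche 4.2; CH2Cl(240°)/SH(180°) gauche 3.6; CH2Cl(240°)/OH(300°) gauche 3.6 → 24.6 kJ/mol.
SH at 240° (eclipsed): Ph(0°)/OH(0°) eclipsed 11.4; iPr(120°)/CH3(120°) eclipsed 15.8; CH2Cl(240°)/SH(240°) eclipsed 12.1 → 39.3 kJ/mol.
SH at 300° (staggered): Ph(0°)/SH(300°) gauche 4.2; Ph(0°)/OH(60°) gauche 3.7; iPr(120°)/OH(60°) gauche 4.0; iPr(120°)/CH3(180°) gauche 4.2; CH2Cl(240°)/SH(300°) gauche 3.6; CH2Cl(240°)/CH3(180°) gauche 4.6 → 24.3 kJ/mol.
The minimum (24.3 kJ/mol) occurs with SH at 300°.

300°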